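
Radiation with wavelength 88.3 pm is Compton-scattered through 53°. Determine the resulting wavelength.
89.2661 pm

Using the Compton scattering formula:
λ' = λ + Δλ = λ + λ_C(1 - cos θ)

Given:
- Initial wavelength λ = 88.3 pm
- Scattering angle θ = 53°
- Compton wavelength λ_C ≈ 2.4263 pm

Calculate the shift:
Δλ = 2.4263 × (1 - cos(53°))
Δλ = 2.4263 × 0.3982
Δλ = 0.9661 pm

Final wavelength:
λ' = 88.3 + 0.9661 = 89.2661 pm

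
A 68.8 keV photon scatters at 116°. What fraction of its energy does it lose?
0.1622 (or 16.22%)

Calculate initial and final photon energies:

Initial: E₀ = 68.8 keV → λ₀ = 18.0210 pm
Compton shift: Δλ = 3.4899 pm
Final wavelength: λ' = 21.5109 pm
Final energy: E' = 57.6379 keV

Fractional energy loss:
(E₀ - E')/E₀ = (68.8000 - 57.6379)/68.8000
= 11.1621/68.8000
= 0.1622
= 16.22%

(Intermediate values are shown rounded; full precision is carried through to the final answer.)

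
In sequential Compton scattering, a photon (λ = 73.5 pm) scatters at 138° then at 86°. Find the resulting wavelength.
79.9865 pm

Apply Compton shift twice:

First scattering at θ₁ = 138°:
Δλ₁ = λ_C(1 - cos(138°))
Δλ₁ = 2.4263 × 1.7431
Δλ₁ = 4.2294 pm

After first scattering:
λ₁ = 73.5 + 4.2294 = 77.7294 pm

Second scattering at θ₂ = 86°:
Δλ₂ = λ_C(1 - cos(86°))
Δλ₂ = 2.4263 × 0.9302
Δλ₂ = 2.2571 pm

Final wavelength:
λ₂ = 77.7294 + 2.2571 = 79.9865 pm

Total shift: Δλ_total = 4.2294 + 2.2571 = 6.4865 pm

(Intermediate values are shown rounded; full precision is carried through to the final answer.)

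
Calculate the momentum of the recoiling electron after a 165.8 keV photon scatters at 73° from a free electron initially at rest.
9.6492e-23 kg·m/s

The electron is initially at rest, so by conservation of momentum:
p⃗_e = p⃗₀ − p⃗'  (incident photon momentum minus scattered photon momentum)

Photon momentum magnitudes (p = h/λ = E/c):
λ₀ = hc/E₀ = 7.4779 pm → p₀ = h/λ₀ = 8.8608e-23 kg·m/s
Δλ = λ_C(1 − cos 73°) = 1.7169 pm
λ' = 9.1949 pm → p' = h/λ' = 7.2063e-23 kg·m/s

The scattered photon makes angle θ = 73° with the incident direction, so by the law of cosines:
|p⃗_e|² = p₀² + p'² − 2p₀p'cos θ
|p⃗_e|² = (8.8608e-23)² + (7.2063e-23)² − 2·8.8608e-23·7.2063e-23·cos(73°)
|p⃗_e| = 9.6492e-23 kg·m/s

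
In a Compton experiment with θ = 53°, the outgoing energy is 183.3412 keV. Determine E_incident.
213.9000 keV

Convert final energy to wavelength (hc ≈ 1239.842 keV·pm):
λ' = hc/E' = 1239.842 / 183.3412 = 6.7625 pm

Calculate the Compton shift:
Δλ = λ_C(1 - cos(53°))
Δλ = 2.4263 × (1 - cos(53°))
Δλ = 0.9661 pm

Initial wavelength:
λ = λ' - Δλ = 6.7625 - 0.9661 = 5.7964 pm

Initial energy:
E = hc/λ = 1239.842 / 5.7964 = 213.9000 keV

(Intermediate values are shown rounded; full precision is carried through to the final answer.)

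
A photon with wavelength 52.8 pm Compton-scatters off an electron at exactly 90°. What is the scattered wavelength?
55.2263 pm

Using the Compton formula: λ' = λ + λ_C(1 − cos θ)

For θ = 90°, cos θ = 0 (exact) = 0.0000, so:
1 − cos 90° = 1 − (0) = 1.0000

Δλ = λ_C × 1.0000 = 2.4263 × 1.0000 = 2.4263 pm

λ' = 52.8 + 2.4263 = 55.2263 pm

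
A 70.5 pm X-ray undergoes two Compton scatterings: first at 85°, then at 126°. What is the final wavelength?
76.5673 pm

Apply Compton shift twice:

First scattering at θ₁ = 85°:
Δλ₁ = λ_C(1 - cos(85°))
Δλ₁ = 2.4263 × 0.9128
Δλ₁ = 2.2148 pm

After first scattering:
λ₁ = 70.5 + 2.2148 = 72.7148 pm

Second scattering at θ₂ = 126°:
Δλ₂ = λ_C(1 - cos(126°))
Δλ₂ = 2.4263 × 1.5878
Δλ₂ = 3.8525 pm

Final wavelength:
λ₂ = 72.7148 + 3.8525 = 76.5673 pm

Total shift: Δλ_total = 2.2148 + 3.8525 = 6.0673 pm

(Intermediate values are shown rounded; full precision is carried through to the final answer.)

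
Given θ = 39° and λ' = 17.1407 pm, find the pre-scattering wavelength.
16.6000 pm

From λ' = λ + Δλ, we have λ = λ' - Δλ

First calculate the Compton shift:
Δλ = λ_C(1 - cos θ)
Δλ = 2.4263 × (1 - cos(39°))
Δλ = 2.4263 × 0.2229
Δλ = 0.5407 pm

Initial wavelength:
λ = λ' - Δλ
λ = 17.1407 - 0.5407
λ = 16.6000 pm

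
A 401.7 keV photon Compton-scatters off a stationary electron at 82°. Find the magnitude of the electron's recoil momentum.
2.3416e-22 kg·m/s

The electron is initially at rest, so by conservation of momentum:
p⃗_e = p⃗₀ − p⃗'  (incident photon momentum minus scattered photon momentum)

Photon momentum magnitudes (p = h/λ = E/c):
λ₀ = hc/E₀ = 3.0865 pm → p₀ = h/λ₀ = 2.1468e-22 kg·m/s
Δλ = λ_C(1 − cos 82°) = 2.0886 pm
λ' = 5.1751 pm → p' = h/λ' = 1.2804e-22 kg·m/s

The scattered photon makes angle θ = 82° with the incident direction, so by the law of cosines:
|p⃗_e|² = p₀² + p'² − 2p₀p'cos θ
|p⃗_e|² = (2.1468e-22)² + (1.2804e-22)² − 2·2.1468e-22·1.2804e-22·cos(82°)
|p⃗_e| = 2.3416e-22 kg·m/s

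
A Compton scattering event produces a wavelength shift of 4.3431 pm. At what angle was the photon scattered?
142.19°

From the Compton formula Δλ = λ_C(1 - cos θ), we can solve for θ:

cos θ = 1 - Δλ/λ_C

Given:
- Δλ = 4.3431 pm
- λ_C = h/(m_e·c) ≈ 2.42631024 pm

cos θ = 1 - 4.3431/2.42631024
cos θ = 1 - 1.790002
cos θ = -0.790002

θ = arccos(-0.790002)
θ = 142.19°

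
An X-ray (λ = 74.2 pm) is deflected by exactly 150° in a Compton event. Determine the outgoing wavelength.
78.7276 pm

Using the Compton formula: λ' = λ + λ_C(1 − cos θ)

For θ = 150°, cos θ = -√3/2 (exact) ≈ -0.8660, so:
1 − cos 150° = 1 − (-√3/2) ≈ 1.8660

Δλ = λ_C × 1.8660 = 2.4263 × 1.8660 = 4.5276 pm

λ' = 74.2 + 4.5276 = 78.7276 pm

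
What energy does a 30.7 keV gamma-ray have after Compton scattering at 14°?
30.6453 keV

First convert energy to wavelength:
λ = hc/E, with hc ≈ 1239.842 keV·pm (i.e. 1239.842 eV·nm)

For E = 30.7 keV = 30700 eV:
λ = 1239.842 keV·pm / 30.7 keV
λ = 40.3857 pm

Calculate the Compton shift:
Δλ = λ_C(1 - cos(14°)) = 2.4263 × 0.0297
Δλ = 0.0721 pm

Final wavelength:
λ' = 40.3857 + 0.0721 = 40.4578 pm

Final energy:
E' = hc/λ' = 1239.842 / 40.4578 = 30.6453 keV

(Intermediate values are shown rounded; full precision is carried through to the final answer.)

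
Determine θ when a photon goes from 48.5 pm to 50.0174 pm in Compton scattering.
68.00°

First find the wavelength shift:
Δλ = λ' - λ = 50.0174 - 48.5 = 1.5174 pm

Using Δλ = λ_C(1 - cos θ), with λ_C = h/(m_e·c) ≈ 2.42631024 pm:
cos θ = 1 - Δλ/λ_C
cos θ = 1 - 1.5174/2.42631024
cos θ = 0.374606

θ = arccos(0.374606)
θ = 68.00°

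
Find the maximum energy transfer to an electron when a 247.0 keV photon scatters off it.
121.4111 keV

Maximum energy transfer occurs at θ = 180° (backscattering).

Initial photon: E₀ = 247.0 keV → λ₀ = 5.0196 pm

Maximum Compton shift (at 180°):
Δλ_max = 2λ_C = 2 × 2.4263 = 4.8526 pm

Final wavelength:
λ' = 5.0196 + 4.8526 = 9.8722 pm

Minimum photon energy (maximum energy to electron):
E'_min = hc/λ' = 125.5889 keV

Maximum electron kinetic energy:
K_max = E₀ - E'_min = 247.0000 - 125.5889 = 121.4111 keV

(Intermediate values are shown rounded; full precision is carried through to the final answer.)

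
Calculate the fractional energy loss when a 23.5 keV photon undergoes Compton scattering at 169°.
0.0835 (or 8.35%)

Calculate initial and final photon energies:

Initial: E₀ = 23.5 keV → λ₀ = 52.7592 pm
Compton shift: Δλ = 4.8080 pm
Final wavelength: λ' = 57.5673 pm
Final energy: E' = 21.5373 keV

Fractional energy loss:
(E₀ - E')/E₀ = (23.5000 - 21.5373)/23.5000
= 1.9627/23.5000
= 0.0835
= 8.35%

(Intermediate values are shown rounded; full precision is carried through to the final answer.)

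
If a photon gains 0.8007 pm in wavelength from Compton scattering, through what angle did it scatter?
47.93°

From the Compton formula Δλ = λ_C(1 - cos θ), we can solve for θ:

cos θ = 1 - Δλ/λ_C

Given:
- Δλ = 0.8007 pm
- λ_C = h/(m_e·c) ≈ 2.42631024 pm

cos θ = 1 - 0.8007/2.42631024
cos θ = 1 - 0.330007
cos θ = 0.669993

θ = arccos(0.669993)
θ = 47.93°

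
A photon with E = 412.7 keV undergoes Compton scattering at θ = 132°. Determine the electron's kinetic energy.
236.9368 keV

By energy conservation: K_e = E_initial - E_final

First find the scattered photon energy:
Initial wavelength: λ = hc/E = 3.0042 pm
Compton shift: Δλ = λ_C(1 - cos(132°)) = 4.0498 pm
Final wavelength: λ' = 3.0042 + 4.0498 = 7.0540 pm
Final photon energy: E' = hc/λ' = 175.7632 keV

Electron kinetic energy:
K_e = E - E' = 412.7000 - 175.7632 = 236.9368 keV

(Intermediate values are shown rounded; full precision is carried through to the final answer.)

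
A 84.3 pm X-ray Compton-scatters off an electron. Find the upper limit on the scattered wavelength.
89.1526 pm (at θ = 180°)

The Compton shift is Δλ = λ_C(1 − cos θ).

Since cos θ ranges from −1 to 1, the factor (1 − cos θ) ranges from 0 to 2; the maximum shift occurs at θ = 180° (backscattering):
Δλ_max = 2λ_C = 2 × 2.4263 pm = 4.8526 pm

Maximum scattered wavelength:
λ'_max = λ₀ + Δλ_max = 84.3 + 4.8526 = 89.1526 pm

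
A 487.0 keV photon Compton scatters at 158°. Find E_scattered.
171.6799 keV

First convert energy to wavelength:
λ = hc/E, with hc ≈ 1239.842 keV·pm (i.e. 1239.842 eV·nm)

For E = 487.0 keV = 487000 eV:
λ = 1239.842 keV·pm / 487.0 keV
λ = 2.5459 pm

Calculate the Compton shift:
Δλ = λ_C(1 - cos(158°)) = 2.4263 × 1.9272
Δλ = 4.6759 pm

Final wavelength:
λ' = 2.5459 + 4.6759 = 7.2218 pm

Final energy:
E' = hc/λ' = 1239.842 / 7.2218 = 171.6799 keV

(Intermediate values are shown rounded; full precision is carried through to the final answer.)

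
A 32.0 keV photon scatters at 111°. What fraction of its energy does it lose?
0.0784 (or 7.84%)

Calculate initial and final photon energies:

Initial: E₀ = 32.0 keV → λ₀ = 38.7451 pm
Compton shift: Δλ = 3.2958 pm
Final wavelength: λ' = 42.0409 pm
Final energy: E' = 29.4913 keV

Fractional energy loss:
(E₀ - E')/E₀ = (32.0000 - 29.4913)/32.0000
= 2.5087/32.0000
= 0.0784
= 7.84%

(Intermediate values are shown rounded; full precision is carried through to the final answer.)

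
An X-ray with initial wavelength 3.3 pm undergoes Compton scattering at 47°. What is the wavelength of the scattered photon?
4.0716 pm

Using the Compton scattering formula:
λ' = λ + Δλ = λ + λ_C(1 - cos θ)

Given:
- Initial wavelength λ = 3.3 pm
- Scattering angle θ = 47°
- Compton wavelength λ_C ≈ 2.4263 pm

Calculate the shift:
Δλ = 2.4263 × (1 - cos(47°))
Δλ = 2.4263 × 0.3180
Δλ = 0.7716 pm

Final wavelength:
λ' = 3.3 + 0.7716 = 4.0716 pm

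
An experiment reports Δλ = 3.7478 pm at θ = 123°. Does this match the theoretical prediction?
Yes, consistent

Calculate the expected shift for θ = 123°:

Δλ_expected = λ_C(1 - cos(123°))
Δλ_expected = 2.4263 × (1 - cos(123°))
Δλ_expected = 2.4263 × 1.5446
Δλ_expected = 3.7478 pm

Given shift: 3.7478 pm
Expected shift: 3.7478 pm
Difference: 0.0000 pm

The values match. This is consistent with Compton scattering at the stated angle.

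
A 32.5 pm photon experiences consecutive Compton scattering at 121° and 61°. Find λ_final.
37.4260 pm

Apply Compton shift twice:

First scattering at θ₁ = 121°:
Δλ₁ = λ_C(1 - cos(121°))
Δλ₁ = 2.4263 × 1.5150
Δλ₁ = 3.6760 pm

After first scattering:
λ₁ = 32.5 + 3.6760 = 36.1760 pm

Second scattering at θ₂ = 61°:
Δλ₂ = λ_C(1 - cos(61°))
Δλ₂ = 2.4263 × 0.5152
Δλ₂ = 1.2500 pm

Final wavelength:
λ₂ = 36.1760 + 1.2500 = 37.4260 pm

Total shift: Δλ_total = 3.6760 + 1.2500 = 4.9260 pm

(Intermediate values are shown rounded; full precision is carried through to the final answer.)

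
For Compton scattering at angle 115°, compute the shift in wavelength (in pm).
3.4517 pm

Using the Compton scattering formula:
Δλ = λ_C(1 - cos θ)

where λ_C = h/(m_e·c) ≈ 2.4263 pm is the Compton wavelength of an electron.

For θ = 115°:
cos(115°) = -0.4226
1 - cos(115°) = 1.4226

Δλ = 2.4263 × 1.4226
Δλ = 3.4517 pm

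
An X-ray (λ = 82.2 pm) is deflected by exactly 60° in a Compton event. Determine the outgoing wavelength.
83.4132 pm

Using the Compton formula: λ' = λ + λ_C(1 − cos θ)

For θ = 60°, cos θ = 1/2 (exact) = 0.5000, so:
1 − cos 60° = 1 − (1/2) = 0.5000

Δλ = λ_C × 0.5000 = 2.4263 × 0.5000 = 1.2132 pm

λ' = 82.2 + 1.2132 = 83.4132 pm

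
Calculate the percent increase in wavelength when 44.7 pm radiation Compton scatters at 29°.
0.6806%

Calculate the Compton shift:
Δλ = λ_C(1 - cos(29°))
Δλ = 2.4263 × (1 - cos(29°))
Δλ = 2.4263 × 0.1254
Δλ = 0.3042 pm

Percentage change:
(Δλ/λ₀) × 100 = (0.3042/44.7) × 100
= 0.6806%

(Intermediate values are shown rounded; full precision is carried through to the final answer.)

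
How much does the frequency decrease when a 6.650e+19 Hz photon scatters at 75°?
1.896e+19 Hz (decrease)

Convert frequency to wavelength (c = 299792458 m/s):
λ₀ = c/f₀ = 299792458/6.650e+19 = 4.5081573e-12 m = 4.5082 pm

Calculate Compton shift:
Δλ = λ_C(1 - cos(75°)) = 1.7983 pm

Final wavelength:
λ' = λ₀ + Δλ = 4.5082 + 1.7983 = 6.3065 pm

Final frequency:
f' = c/λ' = 299792458/6.3064922e-12 = 4.7537117e+19 Hz

Frequency shift (decrease):
Δf = f₀ - f' = 6.650e+19 - 4.7537117e+19 = 1.896e+19 Hz

(Intermediate values are shown rounded; full precision is carried through to the final answer.)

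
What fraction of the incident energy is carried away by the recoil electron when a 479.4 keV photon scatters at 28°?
0.0989 (or 9.89%)

Calculate initial and final photon energies:

Initial: E₀ = 479.4 keV → λ₀ = 2.5862 pm
Compton shift: Δλ = 0.2840 pm
Final wavelength: λ' = 2.8702 pm
Final energy: E' = 431.9642 keV

Fractional energy loss:
(E₀ - E')/E₀ = (479.4000 - 431.9642)/479.4000
= 47.4358/479.4000
= 0.0989
= 9.89%

(Intermediate values are shown rounded; full precision is carried through to the final answer.)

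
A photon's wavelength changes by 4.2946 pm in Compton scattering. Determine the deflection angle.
140.36°

From the Compton formula Δλ = λ_C(1 - cos θ), we can solve for θ:

cos θ = 1 - Δλ/λ_C

Given:
- Δλ = 4.2946 pm
- λ_C = h/(m_e·c) ≈ 2.42631024 pm

cos θ = 1 - 4.2946/2.42631024
cos θ = 1 - 1.770013
cos θ = -0.770013

θ = arccos(-0.770013)
θ = 140.36°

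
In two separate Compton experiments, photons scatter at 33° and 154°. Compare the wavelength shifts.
154° produces the larger shift by a factor of 11.770

Calculate both shifts using Δλ = λ_C(1 - cos θ):

For θ₁ = 33°:
Δλ₁ = 2.4263 × (1 - cos(33°))
Δλ₁ = 2.4263 × 0.1613
Δλ₁ = 0.3914 pm

For θ₂ = 154°:
Δλ₂ = 2.4263 × (1 - cos(154°))
Δλ₂ = 2.4263 × 1.8988
Δλ₂ = 4.6071 pm

The 154° angle produces the larger shift.
Ratio: 4.6071/0.3914 = 11.770

(Intermediate values are shown rounded; full precision is carried through to the final answer.)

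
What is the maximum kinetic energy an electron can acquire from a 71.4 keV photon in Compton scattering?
15.5949 keV

Maximum energy transfer occurs at θ = 180° (backscattering).

Initial photon: E₀ = 71.4 keV → λ₀ = 17.3647 pm

Maximum Compton shift (at 180°):
Δλ_max = 2λ_C = 2 × 2.4263 = 4.8526 pm

Final wavelength:
λ' = 17.3647 + 4.8526 = 22.2174 pm

Minimum photon energy (maximum energy to electron):
E'_min = hc/λ' = 55.8051 keV

Maximum electron kinetic energy:
K_max = E₀ - E'_min = 71.4000 - 55.8051 = 15.5949 keV

(Intermediate values are shown rounded; full precision is carried through to the final answer.)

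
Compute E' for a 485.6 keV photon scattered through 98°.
233.1756 keV

First convert energy to wavelength:
λ = hc/E, with hc ≈ 1239.842 keV·pm (i.e. 1239.842 eV·nm)

For E = 485.6 keV = 485600 eV:
λ = 1239.842 keV·pm / 485.6 keV
λ = 2.5532 pm

Calculate the Compton shift:
Δλ = λ_C(1 - cos(98°)) = 2.4263 × 1.1392
Δλ = 2.7640 pm

Final wavelength:
λ' = 2.5532 + 2.7640 = 5.3172 pm

Final energy:
E' = hc/λ' = 1239.842 / 5.3172 = 233.1756 keV

(Intermediate values are shown rounded; full precision is carried through to the final answer.)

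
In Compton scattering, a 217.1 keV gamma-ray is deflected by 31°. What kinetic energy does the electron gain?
12.4206 keV

By energy conservation: K_e = E_initial - E_final

First find the scattered photon energy:
Initial wavelength: λ = hc/E = 5.7109 pm
Compton shift: Δλ = λ_C(1 - cos(31°)) = 0.3466 pm
Final wavelength: λ' = 5.7109 + 0.3466 = 6.0575 pm
Final photon energy: E' = hc/λ' = 204.6794 keV

Electron kinetic energy:
K_e = E - E' = 217.1000 - 204.6794 = 12.4206 keV

(Intermediate values are shown rounded; full precision is carried through to the final answer.)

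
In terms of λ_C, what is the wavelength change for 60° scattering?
0.5000 λ_C

The Compton shift formula is:
Δλ = λ_C(1 - cos θ)

Dividing both sides by λ_C:
Δλ/λ_C = 1 - cos θ

For θ = 60°:
Δλ/λ_C = 1 - cos(60°)
Δλ/λ_C = 1 - 0.5000
Δλ/λ_C = 0.5000

This means the shift is 0.5000 × λ_C = 1.2132 pm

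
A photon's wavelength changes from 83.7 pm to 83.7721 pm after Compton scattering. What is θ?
14.00°

First find the wavelength shift:
Δλ = λ' - λ = 83.7721 - 83.7 = 0.0721 pm

Using Δλ = λ_C(1 - cos θ), with λ_C = h/(m_e·c) ≈ 2.42631024 pm:
cos θ = 1 - Δλ/λ_C
cos θ = 1 - 0.0721/2.42631024
cos θ = 0.970284

θ = arccos(0.970284)
θ = 14.00°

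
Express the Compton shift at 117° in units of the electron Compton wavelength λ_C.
1.4540 λ_C

The Compton shift formula is:
Δλ = λ_C(1 - cos θ)

Dividing both sides by λ_C:
Δλ/λ_C = 1 - cos θ

For θ = 117°:
Δλ/λ_C = 1 - cos(117°)
Δλ/λ_C = 1 - -0.4540
Δλ/λ_C = 1.4540

This means the shift is 1.4540 × λ_C = 3.5278 pm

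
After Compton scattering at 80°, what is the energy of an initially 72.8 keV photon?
65.1322 keV

First convert energy to wavelength:
λ = hc/E, with hc ≈ 1239.842 keV·pm (i.e. 1239.842 eV·nm)

For E = 72.8 keV = 72800 eV:
λ = 1239.842 keV·pm / 72.8 keV
λ = 17.0308 pm

Calculate the Compton shift:
Δλ = λ_C(1 - cos(80°)) = 2.4263 × 0.8264
Δλ = 2.0050 pm

Final wavelength:
λ' = 17.0308 + 2.0050 = 19.0358 pm

Final energy:
E' = hc/λ' = 1239.842 / 19.0358 = 65.1322 keV

(Intermediate values are shown rounded; full precision is carried through to the final answer.)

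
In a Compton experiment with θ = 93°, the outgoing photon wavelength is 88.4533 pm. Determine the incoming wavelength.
85.9000 pm

From λ' = λ + Δλ, we have λ = λ' - Δλ

First calculate the Compton shift:
Δλ = λ_C(1 - cos θ)
Δλ = 2.4263 × (1 - cos(93°))
Δλ = 2.4263 × 1.0523
Δλ = 2.5533 pm

Initial wavelength:
λ = λ' - Δλ
λ = 88.4533 - 2.5533
λ = 85.9000 pm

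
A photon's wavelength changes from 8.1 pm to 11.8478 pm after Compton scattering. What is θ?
123.00°

First find the wavelength shift:
Δλ = λ' - λ = 11.8478 - 8.1 = 3.7478 pm

Using Δλ = λ_C(1 - cos θ), with λ_C = h/(m_e·c) ≈ 2.42631024 pm:
cos θ = 1 - Δλ/λ_C
cos θ = 1 - 3.7478/2.42631024
cos θ = -0.544650

θ = arccos(-0.544650)
θ = 123.00°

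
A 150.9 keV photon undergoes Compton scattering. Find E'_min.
94.8694 keV (at θ = 180°)

The scattered photon has minimum energy when its wavelength is maximum, i.e., when the Compton shift Δλ = λ_C(1 − cos θ) is maximum. This occurs at θ = 180° (backscattering), giving Δλ_max = 2λ_C = 4.8526 pm.

Initial wavelength: λ₀ = hc/E₀ = 8.2163 pm
Maximum final wavelength: λ'_max = λ₀ + 2λ_C = 8.2163 + 4.8526 = 13.0689 pm
Minimum final energy: E'_min = hc/λ'_max = 94.8694 keV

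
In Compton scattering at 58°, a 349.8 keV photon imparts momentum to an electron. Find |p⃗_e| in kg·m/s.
1.6410e-22 kg·m/s

The electron is initially at rest, so by conservation of momentum:
p⃗_e = p⃗₀ − p⃗'  (incident photon momentum minus scattered photon momentum)

Photon momentum magnitudes (p = h/λ = E/c):
λ₀ = hc/E₀ = 3.5444 pm → p₀ = h/λ₀ = 1.8694e-22 kg·m/s
Δλ = λ_C(1 − cos 58°) = 1.1406 pm
λ' = 4.6850 pm → p' = h/λ' = 1.4143e-22 kg·m/s

The scattered photon makes angle θ = 58° with the incident direction, so by the law of cosines:
|p⃗_e|² = p₀² + p'² − 2p₀p'cos θ
|p⃗_e|² = (1.8694e-22)² + (1.4143e-22)² − 2·1.8694e-22·1.4143e-22·cos(58°)
|p⃗_e| = 1.6410e-22 kg·m/s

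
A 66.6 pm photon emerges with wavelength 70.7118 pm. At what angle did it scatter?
134.00°

First find the wavelength shift:
Δλ = λ' - λ = 70.7118 - 66.6 = 4.1118 pm

Using Δλ = λ_C(1 - cos θ), with λ_C = h/(m_e·c) ≈ 2.42631024 pm:
cos θ = 1 - Δλ/λ_C
cos θ = 1 - 4.1118/2.42631024
cos θ = -0.694672

θ = arccos(-0.694672)
θ = 134.00°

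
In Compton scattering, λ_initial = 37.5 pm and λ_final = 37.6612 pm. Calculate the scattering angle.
21.00°

First find the wavelength shift:
Δλ = λ' - λ = 37.6612 - 37.5 = 0.1612 pm

Using Δλ = λ_C(1 - cos θ), with λ_C = h/(m_e·c) ≈ 2.42631024 pm:
cos θ = 1 - Δλ/λ_C
cos θ = 1 - 0.1612/2.42631024
cos θ = 0.933562

θ = arccos(0.933562)
θ = 21.00°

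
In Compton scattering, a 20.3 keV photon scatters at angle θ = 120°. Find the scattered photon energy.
19.1584 keV

First convert energy to wavelength:
λ = hc/E, with hc ≈ 1239.842 keV·pm (i.e. 1239.842 eV·nm)

For E = 20.3 keV = 20300 eV:
λ = 1239.842 keV·pm / 20.3 keV
λ = 61.0760 pm

Calculate the Compton shift:
Δλ = λ_C(1 - cos(120°)) = 2.4263 × 1.5000
Δλ = 3.6395 pm

Final wavelength:
λ' = 61.0760 + 3.6395 = 64.7154 pm

Final energy:
E' = hc/λ' = 1239.842 / 64.7154 = 19.1584 keV

(Intermediate values are shown rounded; full precision is carried through to the final answer.)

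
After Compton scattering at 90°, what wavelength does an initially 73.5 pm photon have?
75.9263 pm

Using the Compton formula: λ' = λ + λ_C(1 − cos θ)

For θ = 90°, cos θ = 0 (exact) = 0.0000, so:
1 − cos 90° = 1 − (0) = 1.0000

Δλ = λ_C × 1.0000 = 2.4263 × 1.0000 = 2.4263 pm

λ' = 73.5 + 2.4263 = 75.9263 pm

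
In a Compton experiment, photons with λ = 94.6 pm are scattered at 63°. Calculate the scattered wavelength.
95.9248 pm

Using the Compton scattering formula:
λ' = λ + Δλ = λ + λ_C(1 - cos θ)

Given:
- Initial wavelength λ = 94.6 pm
- Scattering angle θ = 63°
- Compton wavelength λ_C ≈ 2.4263 pm

Calculate the shift:
Δλ = 2.4263 × (1 - cos(63°))
Δλ = 2.4263 × 0.5460
Δλ = 1.3248 pm

Final wavelength:
λ' = 94.6 + 1.3248 = 95.9248 pm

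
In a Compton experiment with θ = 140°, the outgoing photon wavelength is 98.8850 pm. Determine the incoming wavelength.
94.6000 pm

From λ' = λ + Δλ, we have λ = λ' - Δλ

First calculate the Compton shift:
Δλ = λ_C(1 - cos θ)
Δλ = 2.4263 × (1 - cos(140°))
Δλ = 2.4263 × 1.7660
Δλ = 4.2850 pm

Initial wavelength:
λ = λ' - Δλ
λ = 98.8850 - 4.2850
λ = 94.6000 pm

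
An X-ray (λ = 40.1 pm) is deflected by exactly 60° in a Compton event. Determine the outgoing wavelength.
41.3132 pm

Using the Compton formula: λ' = λ + λ_C(1 − cos θ)

For θ = 60°, cos θ = 1/2 (exact) = 0.5000, so:
1 − cos 60° = 1 − (1/2) = 0.5000

Δλ = λ_C × 0.5000 = 2.4263 × 0.5000 = 1.2132 pm

λ' = 40.1 + 1.2132 = 41.3132 pm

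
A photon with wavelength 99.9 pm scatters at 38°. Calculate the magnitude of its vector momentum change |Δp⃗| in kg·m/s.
4.3079e-24 kg·m/s

Photon momentum magnitude is p = h/λ.

Initial momentum:
p₀ = h/λ = 6.6261e-34/9.9900e-11 = 6.6327e-24 kg·m/s

After scattering:
λ' = λ + Δλ = 99.9 + 0.5144 = 100.4144 pm
p' = h/λ' = 6.6261e-34/1.0041e-10 = 6.5987e-24 kg·m/s

Momentum is a vector; the scattered photon's direction makes angle θ = 38° with the incident direction. The magnitude of the vector change Δp⃗ = p⃗₀ − p⃗' is found from the law of cosines:
|Δp⃗|² = p₀² + p'² − 2p₀p'cos θ
|Δp⃗|² = (6.6327e-24)² + (6.5987e-24)² − 2·6.6327e-24·6.5987e-24·cos(38°)
|Δp⃗| = 4.3079e-24 kg·m/s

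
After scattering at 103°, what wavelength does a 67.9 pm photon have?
70.8721 pm

Using the Compton scattering formula:
λ' = λ + Δλ = λ + λ_C(1 - cos θ)

Given:
- Initial wavelength λ = 67.9 pm
- Scattering angle θ = 103°
- Compton wavelength λ_C ≈ 2.4263 pm

Calculate the shift:
Δλ = 2.4263 × (1 - cos(103°))
Δλ = 2.4263 × 1.2250
Δλ = 2.9721 pm

Final wavelength:
λ' = 67.9 + 2.9721 = 70.8721 pm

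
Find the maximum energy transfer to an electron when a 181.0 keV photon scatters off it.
75.0539 keV

Maximum energy transfer occurs at θ = 180° (backscattering).

Initial photon: E₀ = 181.0 keV → λ₀ = 6.8500 pm

Maximum Compton shift (at 180°):
Δλ_max = 2λ_C = 2 × 2.4263 = 4.8526 pm

Final wavelength:
λ' = 6.8500 + 4.8526 = 11.7026 pm

Minimum photon energy (maximum energy to electron):
E'_min = hc/λ' = 105.9461 keV

Maximum electron kinetic energy:
K_max = E₀ - E'_min = 181.0000 - 105.9461 = 75.0539 keV

(Intermediate values are shown rounded; full precision is carried through to the final answer.)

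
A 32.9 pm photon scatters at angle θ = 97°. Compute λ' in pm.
35.6220 pm

Using the Compton scattering formula:
λ' = λ + Δλ = λ + λ_C(1 - cos θ)

Given:
- Initial wavelength λ = 32.9 pm
- Scattering angle θ = 97°
- Compton wavelength λ_C ≈ 2.4263 pm

Calculate the shift:
Δλ = 2.4263 × (1 - cos(97°))
Δλ = 2.4263 × 1.1219
Δλ = 2.7220 pm

Final wavelength:
λ' = 32.9 + 2.7220 = 35.6220 pm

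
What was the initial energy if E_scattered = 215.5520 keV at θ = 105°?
459.6001 keV

Convert final energy to wavelength (hc ≈ 1239.842 keV·pm):
λ' = hc/E' = 1239.842 / 215.5520 = 5.7519 pm

Calculate the Compton shift:
Δλ = λ_C(1 - cos(105°))
Δλ = 2.4263 × (1 - cos(105°))
Δλ = 3.0543 pm

Initial wavelength:
λ = λ' - Δλ = 5.7519 - 3.0543 = 2.6977 pm

Initial energy:
E = hc/λ = 1239.842 / 2.6977 = 459.6001 keV

(Intermediate values are shown rounded; full precision is carried through to the final answer.)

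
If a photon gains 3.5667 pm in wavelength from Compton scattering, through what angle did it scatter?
118.03°

From the Compton formula Δλ = λ_C(1 - cos θ), we can solve for θ:

cos θ = 1 - Δλ/λ_C

Given:
- Δλ = 3.5667 pm
- λ_C = h/(m_e·c) ≈ 2.42631024 pm

cos θ = 1 - 3.5667/2.42631024
cos θ = 1 - 1.470010
cos θ = -0.470010

θ = arccos(-0.470010)
θ = 118.03°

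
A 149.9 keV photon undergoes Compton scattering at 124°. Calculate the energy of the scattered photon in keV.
102.8555 keV

First convert energy to wavelength:
λ = hc/E, with hc ≈ 1239.842 keV·pm (i.e. 1239.842 eV·nm)

For E = 149.9 keV = 149900 eV:
λ = 1239.842 keV·pm / 149.9 keV
λ = 8.2711 pm

Calculate the Compton shift:
Δλ = λ_C(1 - cos(124°)) = 2.4263 × 1.5592
Δλ = 3.7831 pm

Final wavelength:
λ' = 8.2711 + 3.7831 = 12.0542 pm

Final energy:
E' = hc/λ' = 1239.842 / 12.0542 = 102.8555 keV

(Intermediate values are shown rounded; full precision is carried through to the final answer.)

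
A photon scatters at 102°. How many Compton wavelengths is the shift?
1.2079 λ_C

The Compton shift formula is:
Δλ = λ_C(1 - cos θ)

Dividing both sides by λ_C:
Δλ/λ_C = 1 - cos θ

For θ = 102°:
Δλ/λ_C = 1 - cos(102°)
Δλ/λ_C = 1 - -0.2079
Δλ/λ_C = 1.2079

This means the shift is 1.2079 × λ_C = 2.9308 pm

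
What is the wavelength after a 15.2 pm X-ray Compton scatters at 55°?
16.2346 pm

Using the Compton scattering formula:
λ' = λ + Δλ = λ + λ_C(1 - cos θ)

Given:
- Initial wavelength λ = 15.2 pm
- Scattering angle θ = 55°
- Compton wavelength λ_C ≈ 2.4263 pm

Calculate the shift:
Δλ = 2.4263 × (1 - cos(55°))
Δλ = 2.4263 × 0.4264
Δλ = 1.0346 pm

Final wavelength:
λ' = 15.2 + 1.0346 = 16.2346 pm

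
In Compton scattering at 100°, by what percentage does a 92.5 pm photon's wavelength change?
3.0785%

Calculate the Compton shift:
Δλ = λ_C(1 - cos(100°))
Δλ = 2.4263 × (1 - cos(100°))
Δλ = 2.4263 × 1.1736
Δλ = 2.8476 pm

Percentage change:
(Δλ/λ₀) × 100 = (2.8476/92.5) × 100
= 3.0785%

(Intermediate values are shown rounded; full precision is carried through to the final answer.)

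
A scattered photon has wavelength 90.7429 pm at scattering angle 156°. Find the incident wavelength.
86.1000 pm

From λ' = λ + Δλ, we have λ = λ' - Δλ

First calculate the Compton shift:
Δλ = λ_C(1 - cos θ)
Δλ = 2.4263 × (1 - cos(156°))
Δλ = 2.4263 × 1.9135
Δλ = 4.6429 pm

Initial wavelength:
λ = λ' - Δλ
λ = 90.7429 - 4.6429
λ = 86.1000 pm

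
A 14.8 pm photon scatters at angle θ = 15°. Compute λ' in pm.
14.8827 pm

Using the Compton scattering formula:
λ' = λ + Δλ = λ + λ_C(1 - cos θ)

Given:
- Initial wavelength λ = 14.8 pm
- Scattering angle θ = 15°
- Compton wavelength λ_C ≈ 2.4263 pm

Calculate the shift:
Δλ = 2.4263 × (1 - cos(15°))
Δλ = 2.4263 × 0.0341
Δλ = 0.0827 pm

Final wavelength:
λ' = 14.8 + 0.0827 = 14.8827 pm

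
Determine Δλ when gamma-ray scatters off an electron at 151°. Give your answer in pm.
4.5484 pm

Using the Compton scattering formula:
Δλ = λ_C(1 - cos θ)

where λ_C = h/(m_e·c) ≈ 2.4263 pm is the Compton wavelength of an electron.

For θ = 151°:
cos(151°) = -0.8746
1 - cos(151°) = 1.8746

Δλ = 2.4263 × 1.8746
Δλ = 4.5484 pm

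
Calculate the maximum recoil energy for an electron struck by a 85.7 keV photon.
21.5255 keV

Maximum energy transfer occurs at θ = 180° (backscattering).

Initial photon: E₀ = 85.7 keV → λ₀ = 14.4672 pm

Maximum Compton shift (at 180°):
Δλ_max = 2λ_C = 2 × 2.4263 = 4.8526 pm

Final wavelength:
λ' = 14.4672 + 4.8526 = 19.3199 pm

Minimum photon energy (maximum energy to electron):
E'_min = hc/λ' = 64.1745 keV

Maximum electron kinetic energy:
K_max = E₀ - E'_min = 85.7000 - 64.1745 = 21.5255 keV

(Intermediate values are shown rounded; full precision is carried through to the final answer.)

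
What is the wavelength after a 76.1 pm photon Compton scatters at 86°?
78.3571 pm

Using the Compton scattering formula:
λ' = λ + Δλ = λ + λ_C(1 - cos θ)

Given:
- Initial wavelength λ = 76.1 pm
- Scattering angle θ = 86°
- Compton wavelength λ_C ≈ 2.4263 pm

Calculate the shift:
Δλ = 2.4263 × (1 - cos(86°))
Δλ = 2.4263 × 0.9302
Δλ = 2.2571 pm

Final wavelength:
λ' = 76.1 + 2.2571 = 78.3571 pm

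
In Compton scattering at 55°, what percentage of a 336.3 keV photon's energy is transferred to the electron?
0.2191 (or 21.91%)

Calculate initial and final photon energies:

Initial: E₀ = 336.3 keV → λ₀ = 3.6867 pm
Compton shift: Δλ = 1.0346 pm
Final wavelength: λ' = 4.7214 pm
Final energy: E' = 262.6033 keV

Fractional energy loss:
(E₀ - E')/E₀ = (336.3000 - 262.6033)/336.3000
= 73.6967/336.3000
= 0.2191
= 21.91%

(Intermediate values are shown rounded; full precision is carried through to the final answer.)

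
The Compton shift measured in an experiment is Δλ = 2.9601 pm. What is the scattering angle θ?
102.71°

From the Compton formula Δλ = λ_C(1 - cos θ), we can solve for θ:

cos θ = 1 - Δλ/λ_C

Given:
- Δλ = 2.9601 pm
- λ_C = h/(m_e·c) ≈ 2.42631024 pm

cos θ = 1 - 2.9601/2.42631024
cos θ = 1 - 1.220001
cos θ = -0.220001

θ = arccos(-0.220001)
θ = 102.71°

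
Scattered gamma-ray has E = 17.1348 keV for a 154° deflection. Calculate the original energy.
18.3000 keV

Convert final energy to wavelength (hc ≈ 1239.842 keV·pm):
λ' = hc/E' = 1239.842 / 17.1348 = 72.3581 pm

Calculate the Compton shift:
Δλ = λ_C(1 - cos(154°))
Δλ = 2.4263 × (1 - cos(154°))
Δλ = 4.6071 pm

Initial wavelength:
λ = λ' - Δλ = 72.3581 - 4.6071 = 67.7511 pm

Initial energy:
E = hc/λ = 1239.842 / 67.7511 = 18.3000 keV

(Intermediate values are shown rounded; full precision is carried through to the final answer.)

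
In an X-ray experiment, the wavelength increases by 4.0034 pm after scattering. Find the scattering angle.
130.54°

From the Compton formula Δλ = λ_C(1 - cos θ), we can solve for θ:

cos θ = 1 - Δλ/λ_C

Given:
- Δλ = 4.0034 pm
- λ_C = h/(m_e·c) ≈ 2.42631024 pm

cos θ = 1 - 4.0034/2.42631024
cos θ = 1 - 1.649995
cos θ = -0.649995

θ = arccos(-0.649995)
θ = 130.54°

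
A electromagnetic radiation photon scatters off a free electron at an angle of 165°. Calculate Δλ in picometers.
4.7699 pm

Using the Compton scattering formula:
Δλ = λ_C(1 - cos θ)

where λ_C = h/(m_e·c) ≈ 2.4263 pm is the Compton wavelength of an electron.

For θ = 165°:
cos(165°) = -0.9659
1 - cos(165°) = 1.9659

Δλ = 2.4263 × 1.9659
Δλ = 4.7699 pm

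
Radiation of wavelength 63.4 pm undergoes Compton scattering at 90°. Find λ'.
65.8263 pm

Using the Compton formula: λ' = λ + λ_C(1 − cos θ)

For θ = 90°, cos θ = 0 (exact) = 0.0000, so:
1 − cos 90° = 1 − (0) = 1.0000

Δλ = λ_C × 1.0000 = 2.4263 × 1.0000 = 2.4263 pm

λ' = 63.4 + 2.4263 = 65.8263 pm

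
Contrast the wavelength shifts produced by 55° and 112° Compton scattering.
112° produces the larger shift by a factor of 3.224

Calculate both shifts using Δλ = λ_C(1 - cos θ):

For θ₁ = 55°:
Δλ₁ = 2.4263 × (1 - cos(55°))
Δλ₁ = 2.4263 × 0.4264
Δλ₁ = 1.0346 pm

For θ₂ = 112°:
Δλ₂ = 2.4263 × (1 - cos(112°))
Δλ₂ = 2.4263 × 1.3746
Δλ₂ = 3.3352 pm

The 112° angle produces the larger shift.
Ratio: 3.3352/1.0346 = 3.224

(Intermediate values are shown rounded; full precision is carried through to the final answer.)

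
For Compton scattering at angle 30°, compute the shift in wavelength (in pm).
0.3251 pm

Using the Compton scattering formula:
Δλ = λ_C(1 - cos θ)

where λ_C = h/(m_e·c) ≈ 2.4263 pm is the Compton wavelength of an electron.

For θ = 30°:
cos(30°) = 0.8660
1 - cos(30°) = 0.1340

Δλ = 2.4263 × 0.1340
Δλ = 0.3251 pm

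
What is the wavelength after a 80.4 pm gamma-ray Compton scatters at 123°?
84.1478 pm

Using the Compton scattering formula:
λ' = λ + Δλ = λ + λ_C(1 - cos θ)

Given:
- Initial wavelength λ = 80.4 pm
- Scattering angle θ = 123°
- Compton wavelength λ_C ≈ 2.4263 pm

Calculate the shift:
Δλ = 2.4263 × (1 - cos(123°))
Δλ = 2.4263 × 1.5446
Δλ = 3.7478 pm

Final wavelength:
λ' = 80.4 + 3.7478 = 84.1478 pm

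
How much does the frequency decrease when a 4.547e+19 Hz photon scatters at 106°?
1.453e+19 Hz (decrease)

Convert frequency to wavelength (c = 299792458 m/s):
λ₀ = c/f₀ = 299792458/4.547e+19 = 6.5931924e-12 m = 6.5932 pm

Calculate Compton shift:
Δλ = λ_C(1 - cos(106°)) = 3.0951 pm

Final wavelength:
λ' = λ₀ + Δλ = 6.5932 + 3.0951 = 9.6883 pm

Final frequency:
f' = c/λ' = 299792458/9.6882844e-12 = 3.0943813e+19 Hz

Frequency shift (decrease):
Δf = f₀ - f' = 4.547e+19 - 3.0943813e+19 = 1.453e+19 Hz

(Intermediate values are shown rounded; full precision is carried through to the final answer.)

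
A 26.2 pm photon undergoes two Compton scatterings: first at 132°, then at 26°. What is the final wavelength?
30.4954 pm

Apply Compton shift twice:

First scattering at θ₁ = 132°:
Δλ₁ = λ_C(1 - cos(132°))
Δλ₁ = 2.4263 × 1.6691
Δλ₁ = 4.0498 pm

After first scattering:
λ₁ = 26.2 + 4.0498 = 30.2498 pm

Second scattering at θ₂ = 26°:
Δλ₂ = λ_C(1 - cos(26°))
Δλ₂ = 2.4263 × 0.1012
Δλ₂ = 0.2456 pm

Final wavelength:
λ₂ = 30.2498 + 0.2456 = 30.4954 pm

Total shift: Δλ_total = 4.0498 + 0.2456 = 4.2954 pm

(Intermediate values are shown rounded; full precision is carried through to the final answer.)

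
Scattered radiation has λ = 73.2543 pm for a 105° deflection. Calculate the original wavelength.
70.2000 pm

From λ' = λ + Δλ, we have λ = λ' - Δλ

First calculate the Compton shift:
Δλ = λ_C(1 - cos θ)
Δλ = 2.4263 × (1 - cos(105°))
Δλ = 2.4263 × 1.2588
Δλ = 3.0543 pm

Initial wavelength:
λ = λ' - Δλ
λ = 73.2543 - 3.0543
λ = 70.2000 pm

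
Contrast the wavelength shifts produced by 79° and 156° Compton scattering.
156° produces the larger shift by a factor of 2.365

Calculate both shifts using Δλ = λ_C(1 - cos θ):

For θ₁ = 79°:
Δλ₁ = 2.4263 × (1 - cos(79°))
Δλ₁ = 2.4263 × 0.8092
Δλ₁ = 1.9633 pm

For θ₂ = 156°:
Δλ₂ = 2.4263 × (1 - cos(156°))
Δλ₂ = 2.4263 × 1.9135
Δλ₂ = 4.6429 pm

The 156° angle produces the larger shift.
Ratio: 4.6429/1.9633 = 2.365

(Intermediate values are shown rounded; full precision is carried through to the final answer.)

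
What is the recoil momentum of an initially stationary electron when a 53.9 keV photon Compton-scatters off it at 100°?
4.1752e-23 kg·m/s

The electron is initially at rest, so by conservation of momentum:
p⃗_e = p⃗₀ − p⃗'  (incident photon momentum minus scattered photon momentum)

Photon momentum magnitudes (p = h/λ = E/c):
λ₀ = hc/E₀ = 23.0026 pm → p₀ = h/λ₀ = 2.8806e-23 kg·m/s
Δλ = λ_C(1 − cos 100°) = 2.8476 pm
λ' = 25.8503 pm → p' = h/λ' = 2.5632e-23 kg·m/s

The scattered photon makes angle θ = 100° with the incident direction, so by the law of cosines:
|p⃗_e|² = p₀² + p'² − 2p₀p'cos θ
|p⃗_e|² = (2.8806e-23)² + (2.5632e-23)² − 2·2.8806e-23·2.5632e-23·cos(100°)
|p⃗_e| = 4.1752e-23 kg·m/s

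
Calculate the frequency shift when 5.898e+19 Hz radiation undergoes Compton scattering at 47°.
7.773e+18 Hz (decrease)

Convert frequency to wavelength (c = 299792458 m/s):
λ₀ = c/f₀ = 299792458/5.898e+19 = 5.0829511e-12 m = 5.0830 pm

Calculate Compton shift:
Δλ = λ_C(1 - cos(47°)) = 0.7716 pm

Final wavelength:
λ' = λ₀ + Δλ = 5.0830 + 0.7716 = 5.8545 pm

Final frequency:
f' = c/λ' = 299792458/5.8545218e-12 = 5.1206993e+19 Hz

Frequency shift (decrease):
Δf = f₀ - f' = 5.898e+19 - 5.1206993e+19 = 7.773e+18 Hz

(Intermediate values are shown rounded; full precision is carried through to the final answer.)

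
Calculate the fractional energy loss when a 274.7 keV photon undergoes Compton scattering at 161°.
0.5112 (or 51.12%)

Calculate initial and final photon energies:

Initial: E₀ = 274.7 keV → λ₀ = 4.5134 pm
Compton shift: Δλ = 4.7204 pm
Final wavelength: λ' = 9.2339 pm
Final energy: E' = 134.2711 keV

Fractional energy loss:
(E₀ - E')/E₀ = (274.7000 - 134.2711)/274.7000
= 140.4289/274.7000
= 0.5112
= 51.12%

(Intermediate values are shown rounded; full precision is carried through to the final answer.)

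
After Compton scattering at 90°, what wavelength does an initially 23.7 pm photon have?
26.1263 pm

Using the Compton formula: λ' = λ + λ_C(1 − cos θ)

For θ = 90°, cos θ = 0 (exact) = 0.0000, so:
1 − cos 90° = 1 − (0) = 1.0000

Δλ = λ_C × 1.0000 = 2.4263 × 1.0000 = 2.4263 pm

λ' = 23.7 + 2.4263 = 26.1263 pm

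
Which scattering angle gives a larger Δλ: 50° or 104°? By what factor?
104° produces the larger shift by a factor of 3.477

Calculate both shifts using Δλ = λ_C(1 - cos θ):

For θ₁ = 50°:
Δλ₁ = 2.4263 × (1 - cos(50°))
Δλ₁ = 2.4263 × 0.3572
Δλ₁ = 0.8667 pm

For θ₂ = 104°:
Δλ₂ = 2.4263 × (1 - cos(104°))
Δλ₂ = 2.4263 × 1.2419
Δλ₂ = 3.0133 pm

The 104° angle produces the larger shift.
Ratio: 3.0133/0.8667 = 3.477

(Intermediate values are shown rounded; full precision is carried through to the final answer.)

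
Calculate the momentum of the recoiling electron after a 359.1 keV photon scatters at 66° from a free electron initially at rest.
1.8447e-22 kg·m/s

The electron is initially at rest, so by conservation of momentum:
p⃗_e = p⃗₀ − p⃗'  (incident photon momentum minus scattered photon momentum)

Photon momentum magnitudes (p = h/λ = E/c):
λ₀ = hc/E₀ = 3.4526 pm → p₀ = h/λ₀ = 1.9191e-22 kg·m/s
Δλ = λ_C(1 − cos 66°) = 1.4394 pm
λ' = 4.8921 pm → p' = h/λ' = 1.3544e-22 kg·m/s

The scattered photon makes angle θ = 66° with the incident direction, so by the law of cosines:
|p⃗_e|² = p₀² + p'² − 2p₀p'cos θ
|p⃗_e|² = (1.9191e-22)² + (1.3544e-22)² − 2·1.9191e-22·1.3544e-22·cos(66°)
|p⃗_e| = 1.8447e-22 kg·m/s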